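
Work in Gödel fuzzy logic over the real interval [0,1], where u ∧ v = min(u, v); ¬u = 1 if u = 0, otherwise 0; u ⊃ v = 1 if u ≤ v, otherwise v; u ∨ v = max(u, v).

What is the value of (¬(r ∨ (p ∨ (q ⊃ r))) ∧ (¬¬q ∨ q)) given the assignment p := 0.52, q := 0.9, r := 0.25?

0.00

(q ⊃ r): 0.9 > 0.25, so result = 0.25
(p ∨ (q ⊃ r)) = max(0.52, 0.25) = 0.52
(r ∨ (p ∨ (q ⊃ r))) = max(0.25, 0.52) = 0.52
¬(r ∨ (p ∨ (q ⊃ r))): Gödel ¬ of 0.52 = 0 (operand ≠ 0)
¬q: Gödel ¬ of 0.9 = 0 (operand ≠ 0)
¬¬q: Gödel ¬ of 0 = 1 (operand is 0)
(¬¬q ∨ q) = max(1, 0.9) = 1
(¬(r ∨ (p ∨ (q ⊃ r))) ∧ (¬¬q ∨ q)) = min(0, 1) = 0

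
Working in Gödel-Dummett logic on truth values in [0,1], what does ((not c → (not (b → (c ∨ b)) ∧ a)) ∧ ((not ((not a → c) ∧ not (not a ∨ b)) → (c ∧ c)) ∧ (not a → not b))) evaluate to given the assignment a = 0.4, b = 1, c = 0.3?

0.30

not c: Gödel ¬ of 0.3 = 0 (operand ≠ 0)
(c ∨ b) = max(0.3, 1) = 1
(b → (c ∨ b)): 1 ≤ 1, so result = 1
not (b → (c ∨ b)): Gödel ¬ of 1 = 0 (operand ≠ 0)
(not (b → (c ∨ b)) ∧ a) = min(0, 0.4) = 0
(not c → (not (b → (c ∨ b)) ∧ a)): 0 ≤ 0, so result = 1
not a: Gödel ¬ of 0.4 = 0 (operand ≠ 0)
(not a → c): 0 ≤ 0.3, so result = 1
not a: Gödel ¬ of 0.4 = 0 (operand ≠ 0)
(not a ∨ b) = max(0, 1) = 1
not (not a ∨ b): Gödel ¬ of 1 = 0 (operand ≠ 0)
((not a → c) ∧ not (not a ∨ b)) = min(1, 0) = 0
not ((not a → c) ∧ not (not a ∨ b)): Gödel ¬ of 0 = 1 (operand is 0)
(c ∧ c) = min(0.3, 0.3) = 0.3
(not ((not a → c) ∧ not (not a ∨ b)) → (c ∧ c)): 1 > 0.3, so result = 0.3
not a: Gödel ¬ of 0.4 = 0 (operand ≠ 0)
not b: Gödel ¬ of 1 = 0 (operand ≠ 0)
(not a → not b): 0 ≤ 0, so result = 1
((not ((not a → c) ∧ not (not a ∨ b)) → (c ∧ c)) ∧ (not a → not b)) = min(0.3, 1) = 0.3
((not c → (not (b → (c ∨ b)) ∧ a)) ∧ ((not ((not a → c) ∧ not (not a ∨ b)) → (c ∧ c)) ∧ (not a → not b))) = min(1, 0.3) = 0.3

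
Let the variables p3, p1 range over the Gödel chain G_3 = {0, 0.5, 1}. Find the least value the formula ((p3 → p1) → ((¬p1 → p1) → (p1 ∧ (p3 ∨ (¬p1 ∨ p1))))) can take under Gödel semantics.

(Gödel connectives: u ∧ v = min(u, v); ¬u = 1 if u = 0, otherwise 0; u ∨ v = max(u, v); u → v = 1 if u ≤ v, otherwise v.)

0.50

The minimum is attained at p3 = 0, p1 = 0.5:
  (p3 → p1): 0 ≤ 0.5, so result = 1
  ¬p1: Gödel ¬ of 0.5 = 0 (operand ≠ 0)
  (¬p1 → p1): 0 ≤ 0.5, so result = 1
  ¬p1: Gödel ¬ of 0.5 = 0 (operand ≠ 0)
  (¬p1 ∨ p1) = max(0, 0.5) = 0.5
  (p3 ∨ (¬p1 ∨ p1)) = max(0, 0.5) = 0.5
  (p1 ∧ (p3 ∨ (¬p1 ∨ p1))) = min(0.5, 0.5) = 0.5
  ((¬p1 → p1) → (p1 ∧ (p3 ∨ (¬p1 ∨ p1)))): 1 > 0.5, so result = 0.5
  ((p3 → p1) → ((¬p1 → p1) → (p1 ∧ (p3 ∨ (¬p1 ∨ p1))))): 1 > 0.5, so result = 0.5
Checking all 9 assignments confirms none give a value below 0.50.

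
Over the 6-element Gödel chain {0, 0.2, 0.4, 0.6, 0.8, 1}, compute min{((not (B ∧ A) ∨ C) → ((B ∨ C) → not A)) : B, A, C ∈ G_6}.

0.00

The minimum is attained at B = 0, A = 0.2, C = 0.2:
  (B ∧ A) = min(0, 0.2) = 0
  not (B ∧ A): Gödel ¬ of 0 = 1 (operand is 0)
  (not (B ∧ A) ∨ C) = max(1, 0.2) = 1
  (B ∨ C) = max(0, 0.2) = 0.2
  not A: Gödel ¬ of 0.2 = 0 (operand ≠ 0)
  ((B ∨ C) → not A): 0.2 > 0, so result = 0
  ((not (B ∧ A) ∨ C) → ((B ∨ C) → not A)): 1 > 0, so result = 0
Checking all 216 assignments confirms none give a value below 0.00.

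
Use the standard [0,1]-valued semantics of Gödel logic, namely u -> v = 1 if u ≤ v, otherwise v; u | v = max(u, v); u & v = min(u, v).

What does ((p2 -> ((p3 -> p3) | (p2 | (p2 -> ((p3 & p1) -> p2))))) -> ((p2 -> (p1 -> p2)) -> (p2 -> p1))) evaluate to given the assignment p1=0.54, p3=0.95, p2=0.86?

(p3 -> p3): 0.95 ≤ 0.95, so result = 1
(p3 & p1) = min(0.95, 0.54) = 0.54
((p3 & p1) -> p2): 0.54 ≤ 0.86, so result = 1
(p2 -> ((p3 & p1) -> p2)): 0.86 ≤ 1, so result = 1
(p2 | (p2 -> ((p3 & p1) -> p2))) = max(0.86, 1) = 1
((p3 -> p3) | (p2 | (p2 -> ((p3 & p1) -> p2)))) = max(1, 1) = 1
(p2 -> ((p3 -> p3) | (p2 | (p2 -> ((p3 & p1) -> p2))))): 0.86 ≤ 1, so result = 1
(p1 -> p2): 0.54 ≤ 0.86, so result = 1
(p2 -> (p1 -> p2)): 0.86 ≤ 1, so result = 1
(p2 -> p1): 0.86 > 0.54, so result = 0.54
((p2 -> (p1 -> p2)) -> (p2 -> p1)): 1 > 0.54, so result = 0.54
((p2 -> ((p3 -> p3) | (p2 | (p2 -> ((p3 & p1) -> p2))))) -> ((p2 -> (p1 -> p2)) -> (p2 -> p1))): 1 > 0.54, so result = 0.54

0.54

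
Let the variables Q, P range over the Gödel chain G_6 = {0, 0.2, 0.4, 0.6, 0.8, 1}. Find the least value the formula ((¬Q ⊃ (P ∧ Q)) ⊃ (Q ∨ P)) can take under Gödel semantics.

0.20

The minimum is attained at Q = 0.2, P = 0:
  ¬Q: Gödel ¬ of 0.2 = 0 (operand ≠ 0)
  (P ∧ Q) = min(0, 0.2) = 0
  (¬Q ⊃ (P ∧ Q)): 0 ≤ 0, so result = 1
  (Q ∨ P) = max(0.2, 0) = 0.2
  ((¬Q ⊃ (P ∧ Q)) ⊃ (Q ∨ P)): 1 > 0.2, so result = 0.2
Checking all 36 assignments confirms none give a value below 0.20.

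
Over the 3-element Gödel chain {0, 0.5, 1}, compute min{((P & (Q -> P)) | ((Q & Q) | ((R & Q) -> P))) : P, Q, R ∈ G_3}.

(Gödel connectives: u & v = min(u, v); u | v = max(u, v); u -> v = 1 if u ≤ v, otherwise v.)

The minimum is attained at P = 0, Q = 0.5, R = 0.5:
  (Q -> P): 0.5 > 0, so result = 0
  (P & (Q -> P)) = min(0, 0) = 0
  (Q & Q) = min(0.5, 0.5) = 0.5
  (R & Q) = min(0.5, 0.5) = 0.5
  ((R & Q) -> P): 0.5 > 0, so result = 0
  ((Q & Q) | ((R & Q) -> P)) = max(0.5, 0) = 0.5
  ((P & (Q -> P)) | ((Q & Q) | ((R & Q) -> P))) = max(0, 0.5) = 0.5
Checking all 27 assignments confirms none give a value below 0.50.

0.50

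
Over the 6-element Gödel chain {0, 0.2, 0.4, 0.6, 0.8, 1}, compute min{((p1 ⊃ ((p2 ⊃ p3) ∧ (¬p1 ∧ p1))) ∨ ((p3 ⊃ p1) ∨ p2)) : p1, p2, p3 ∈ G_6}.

0.20

The minimum is attained at p1 = 0.2, p2 = 0, p3 = 0.4:
  (p2 ⊃ p3): 0 ≤ 0.4, so result = 1
  ¬p1: Gödel ¬ of 0.2 = 0 (operand ≠ 0)
  (¬p1 ∧ p1) = min(0, 0.2) = 0
  ((p2 ⊃ p3) ∧ (¬p1 ∧ p1)) = min(1, 0) = 0
  (p1 ⊃ ((p2 ⊃ p3) ∧ (¬p1 ∧ p1))): 0.2 > 0, so result = 0
  (p3 ⊃ p1): 0.4 > 0.2, so result = 0.2
  ((p3 ⊃ p1) ∨ p2) = max(0.2, 0) = 0.2
  ((p1 ⊃ ((p2 ⊃ p3) ∧ (¬p1 ∧ p1))) ∨ ((p3 ⊃ p1) ∨ p2)) = max(0, 0.2) = 0.2
Checking all 216 assignments confirms none give a value below 0.20.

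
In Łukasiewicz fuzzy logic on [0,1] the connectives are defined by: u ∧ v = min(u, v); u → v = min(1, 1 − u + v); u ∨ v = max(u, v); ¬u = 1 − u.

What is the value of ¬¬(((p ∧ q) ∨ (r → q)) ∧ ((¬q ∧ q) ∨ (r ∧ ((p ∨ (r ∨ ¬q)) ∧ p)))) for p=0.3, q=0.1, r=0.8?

0.30

(p ∧ q) = min(0.3, 0.1) = 0.1
(r → q): min(1, 1 − 0.8 + 0.1) = 0.3
((p ∧ q) ∨ (r → q)) = max(0.1, 0.3) = 0.3
¬q: Łukasiewicz ¬ gives 1 − 0.1 = 0.9
(¬q ∧ q) = min(0.9, 0.1) = 0.1
¬q: Łukasiewicz ¬ gives 1 − 0.1 = 0.9
(r ∨ ¬q) = max(0.8, 0.9) = 0.9
(p ∨ (r ∨ ¬q)) = max(0.3, 0.9) = 0.9
((p ∨ (r ∨ ¬q)) ∧ p) = min(0.9, 0.3) = 0.3
(r ∧ ((p ∨ (r ∨ ¬q)) ∧ p)) = min(0.8, 0.3) = 0.3
((¬q ∧ q) ∨ (r ∧ ((p ∨ (r ∨ ¬q)) ∧ p))) = max(0.1, 0.3) = 0.3
(((p ∧ q) ∨ (r → q)) ∧ ((¬q ∧ q) ∨ (r ∧ ((p ∨ (r ∨ ¬q)) ∧ p)))) = min(0.3, 0.3) = 0.3
¬(((p ∧ q) ∨ (r → q)) ∧ ((¬q ∧ q) ∨ (r ∧ ((p ∨ (r ∨ ¬q)) ∧ p)))): Łukasiewicz ¬ gives 1 − 0.3 = 0.7
¬¬(((p ∧ q) ∨ (r → q)) ∧ ((¬q ∧ q) ∨ (r ∧ ((p ∨ (r ∨ ¬q)) ∧ p)))): Łukasiewicz ¬ gives 1 − 0.7 = 0.3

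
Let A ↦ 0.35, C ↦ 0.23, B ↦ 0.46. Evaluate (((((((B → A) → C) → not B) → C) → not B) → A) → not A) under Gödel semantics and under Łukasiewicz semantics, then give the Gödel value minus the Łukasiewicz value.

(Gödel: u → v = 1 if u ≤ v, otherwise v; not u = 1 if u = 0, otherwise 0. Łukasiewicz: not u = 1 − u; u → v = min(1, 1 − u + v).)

Gödel evaluation:
  (B → A): 0.46 > 0.35, so result = 0.35
  ((B → A) → C): 0.35 > 0.23, so result = 0.23
  not B: Gödel ¬ of 0.46 = 0 (operand ≠ 0)
  (((B → A) → C) → not B): 0.23 > 0, so result = 0
  ((((B → A) → C) → not B) → C): 0 ≤ 0.23, so result = 1
  not B: Gödel ¬ of 0.46 = 0 (operand ≠ 0)
  (((((B → A) → C) → not B) → C) → not B): 1 > 0, so result = 0
  ((((((B → A) → C) → not B) → C) → not B) → A): 0 ≤ 0.35, so result = 1
  not A: Gödel ¬ of 0.35 = 0 (operand ≠ 0)
  (((((((B → A) → C) → not B) → C) → not B) → A) → not A): 1 > 0, so result = 0
  Gödel value = 0
Łukasiewicz evaluation:
  (B → A): min(1, 1 − 0.46 + 0.35) = 0.89
  ((B → A) → C): min(1, 1 − 0.89 + 0.23) = 0.34
  not B: Łukasiewicz ¬ gives 1 − 0.46 = 0.54
  (((B → A) → C) → not B): min(1, 1 − 0.34 + 0.54) = 1
  ((((B → A) → C) → not B) → C): min(1, 1 − 1 + 0.23) = 0.23
  not B: Łukasiewicz ¬ gives 1 − 0.46 = 0.54
  (((((B → A) → C) → not B) → C) → not B): min(1, 1 − 0.23 + 0.54) = 1
  ((((((B → A) → C) → not B) → C) → not B) → A): min(1, 1 − 1 + 0.35) = 0.35
  not A: Łukasiewicz ¬ gives 1 − 0.35 = 0.65
  (((((((B → A) → C) → not B) → C) → not B) → A) → not A): min(1, 1 − 0.35 + 0.65) = 1
  Łukasiewicz value = 1
Difference: 0 − 1 = -1.00

-1.00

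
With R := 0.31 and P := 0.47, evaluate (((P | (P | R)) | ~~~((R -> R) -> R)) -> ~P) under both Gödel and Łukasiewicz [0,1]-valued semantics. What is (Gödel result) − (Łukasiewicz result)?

-0.84

Gödel evaluation:
  (P | R) = max(0.47, 0.31) = 0.47
  (P | (P | R)) = max(0.47, 0.47) = 0.47
  (R -> R): 0.31 ≤ 0.31, so result = 1
  ((R -> R) -> R): 1 > 0.31, so result = 0.31
  ~((R -> R) -> R): Gödel ¬ of 0.31 = 0 (operand ≠ 0)
  ~~((R -> R) -> R): Gödel ¬ of 0 = 1 (operand is 0)
  ~~~((R -> R) -> R): Gödel ¬ of 1 = 0 (operand ≠ 0)
  ((P | (P | R)) | ~~~((R -> R) -> R)) = max(0.47, 0) = 0.47
  ~P: Gödel ¬ of 0.47 = 0 (operand ≠ 0)
  (((P | (P | R)) | ~~~((R -> R) -> R)) -> ~P): 0.47 > 0, so result = 0
  Gödel value = 0
Łukasiewicz evaluation:
  (P | R) = max(0.47, 0.31) = 0.47
  (P | (P | R)) = max(0.47, 0.47) = 0.47
  (R -> R): min(1, 1 − 0.31 + 0.31) = 1
  ((R -> R) -> R): min(1, 1 − 1 + 0.31) = 0.31
  ~((R -> R) -> R): Łukasiewicz ¬ gives 1 − 0.31 = 0.69
  ~~((R -> R) -> R): Łukasiewicz ¬ gives 1 − 0.69 = 0.31
  ~~~((R -> R) -> R): Łukasiewicz ¬ gives 1 − 0.31 = 0.69
  ((P | (P | R)) | ~~~((R -> R) -> R)) = max(0.47, 0.69) = 0.69
  ~P: Łukasiewicz ¬ gives 1 − 0.47 = 0.53
  (((P | (P | R)) | ~~~((R -> R) -> R)) -> ~P): min(1, 1 − 0.69 + 0.53) = 0.84
  Łukasiewicz value = 0.84
Difference: 0 − 0.84 = -0.84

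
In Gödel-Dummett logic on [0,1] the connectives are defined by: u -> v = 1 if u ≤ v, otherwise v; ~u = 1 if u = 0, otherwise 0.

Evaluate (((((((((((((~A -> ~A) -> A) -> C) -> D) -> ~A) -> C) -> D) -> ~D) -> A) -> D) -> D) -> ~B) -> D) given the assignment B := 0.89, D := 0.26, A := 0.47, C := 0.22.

~A: Gödel ¬ of 0.47 = 0 (operand ≠ 0)
~A: Gödel ¬ of 0.47 = 0 (operand ≠ 0)
(~A -> ~A): 0 ≤ 0, so result = 1
((~A -> ~A) -> A): 1 > 0.47, so result = 0.47
(((~A -> ~A) -> A) -> C): 0.47 > 0.22, so result = 0.22
((((~A -> ~A) -> A) -> C) -> D): 0.22 ≤ 0.26, so result = 1
~A: Gödel ¬ of 0.47 = 0 (operand ≠ 0)
(((((~A -> ~A) -> A) -> C) -> D) -> ~A): 1 > 0, so result = 0
((((((~A -> ~A) -> A) -> C) -> D) -> ~A) -> C): 0 ≤ 0.22, so result = 1
(((((((~A -> ~A) -> A) -> C) -> D) -> ~A) -> C) -> D): 1 > 0.26, so result = 0.26
~D: Gödel ¬ of 0.26 = 0 (operand ≠ 0)
((((((((~A -> ~A) -> A) -> C) -> D) -> ~A) -> C) -> D) -> ~D): 0.26 > 0, so result = 0
(((((((((~A -> ~A) -> A) -> C) -> D) -> ~A) -> C) -> D) -> ~D) -> A): 0 ≤ 0.47, so result = 1
((((((((((~A -> ~A) -> A) -> C) -> D) -> ~A) -> C) -> D) -> ~D) -> A) -> D): 1 > 0.26, so result = 0.26
(((((((((((~A -> ~A) -> A) -> C) -> D) -> ~A) -> C) -> D) -> ~D) -> A) -> D) -> D): 0.26 ≤ 0.26, so result = 1
~B: Gödel ¬ of 0.89 = 0 (operand ≠ 0)
((((((((((((~A -> ~A) -> A) -> C) -> D) -> ~A) -> C) -> D) -> ~D) -> A) -> D) -> D) -> ~B): 1 > 0, so result = 0
(((((((((((((~A -> ~A) -> A) -> C) -> D) -> ~A) -> C) -> D) -> ~D) -> A) -> D) -> D) -> ~B) -> D): 0 ≤ 0.26, so result = 1

1.00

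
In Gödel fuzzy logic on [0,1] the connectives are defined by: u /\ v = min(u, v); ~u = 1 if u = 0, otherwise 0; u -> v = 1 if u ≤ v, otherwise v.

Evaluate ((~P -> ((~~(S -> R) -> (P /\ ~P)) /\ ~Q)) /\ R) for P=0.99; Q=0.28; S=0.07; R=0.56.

~P: Gödel ¬ of 0.99 = 0 (operand ≠ 0)
(S -> R): 0.07 ≤ 0.56, so result = 1
~(S -> R): Gödel ¬ of 1 = 0 (operand ≠ 0)
~~(S -> R): Gödel ¬ of 0 = 1 (operand is 0)
~P: Gödel ¬ of 0.99 = 0 (operand ≠ 0)
(P /\ ~P) = min(0.99, 0) = 0
(~~(S -> R) -> (P /\ ~P)): 1 > 0, so result = 0
~Q: Gödel ¬ of 0.28 = 0 (operand ≠ 0)
((~~(S -> R) -> (P /\ ~P)) /\ ~Q) = min(0, 0) = 0
(~P -> ((~~(S -> R) -> (P /\ ~P)) /\ ~Q)): 0 ≤ 0, so result = 1
((~P -> ((~~(S -> R) -> (P /\ ~P)) /\ ~Q)) /\ R) = min(1, 0.56) = 0.56

0.56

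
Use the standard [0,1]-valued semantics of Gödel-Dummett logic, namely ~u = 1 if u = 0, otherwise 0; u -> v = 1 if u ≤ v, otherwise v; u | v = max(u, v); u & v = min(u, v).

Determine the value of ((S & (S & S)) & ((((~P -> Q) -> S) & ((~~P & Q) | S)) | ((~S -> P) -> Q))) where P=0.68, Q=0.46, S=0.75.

0.75

(S & S) = min(0.75, 0.75) = 0.75
(S & (S & S)) = min(0.75, 0.75) = 0.75
~P: Gödel ¬ of 0.68 = 0 (operand ≠ 0)
(~P -> Q): 0 ≤ 0.46, so result = 1
((~P -> Q) -> S): 1 > 0.75, so result = 0.75
~P: Gödel ¬ of 0.68 = 0 (operand ≠ 0)
~~P: Gödel ¬ of 0 = 1 (operand is 0)
(~~P & Q) = min(1, 0.46) = 0.46
((~~P & Q) | S) = max(0.46, 0.75) = 0.75
(((~P -> Q) -> S) & ((~~P & Q) | S)) = min(0.75, 0.75) = 0.75
~S: Gödel ¬ of 0.75 = 0 (operand ≠ 0)
(~S -> P): 0 ≤ 0.68, so result = 1
((~S -> P) -> Q): 1 > 0.46, so result = 0.46
((((~P -> Q) -> S) & ((~~P & Q) | S)) | ((~S -> P) -> Q)) = max(0.75, 0.46) = 0.75
((S & (S & S)) & ((((~P -> Q) -> S) & ((~~P & Q) | S)) | ((~S -> P) -> Q))) = min(0.75, 0.75) = 0.75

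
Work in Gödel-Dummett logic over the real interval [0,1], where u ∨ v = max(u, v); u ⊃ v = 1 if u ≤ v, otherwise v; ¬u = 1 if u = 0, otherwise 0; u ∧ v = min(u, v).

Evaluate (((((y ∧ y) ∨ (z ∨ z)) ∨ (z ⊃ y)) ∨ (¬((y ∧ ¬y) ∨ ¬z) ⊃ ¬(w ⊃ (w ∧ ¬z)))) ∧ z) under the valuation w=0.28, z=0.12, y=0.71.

(y ∧ y) = min(0.71, 0.71) = 0.71
(z ∨ z) = max(0.12, 0.12) = 0.12
((y ∧ y) ∨ (z ∨ z)) = max(0.71, 0.12) = 0.71
(z ⊃ y): 0.12 ≤ 0.71, so result = 1
(((y ∧ y) ∨ (z ∨ z)) ∨ (z ⊃ y)) = max(0.71, 1) = 1
¬y: Gödel ¬ of 0.71 = 0 (operand ≠ 0)
(y ∧ ¬y) = min(0.71, 0) = 0
¬z: Gödel ¬ of 0.12 = 0 (operand ≠ 0)
((y ∧ ¬y) ∨ ¬z) = max(0, 0) = 0
¬((y ∧ ¬y) ∨ ¬z): Gödel ¬ of 0 = 1 (operand is 0)
¬z: Gödel ¬ of 0.12 = 0 (operand ≠ 0)
(w ∧ ¬z) = min(0.28, 0) = 0
(w ⊃ (w ∧ ¬z)): 0.28 > 0, so result = 0
¬(w ⊃ (w ∧ ¬z)): Gödel ¬ of 0 = 1 (operand is 0)
(¬((y ∧ ¬y) ∨ ¬z) ⊃ ¬(w ⊃ (w ∧ ¬z))): 1 ≤ 1, so result = 1
((((y ∧ y) ∨ (z ∨ z)) ∨ (z ⊃ y)) ∨ (¬((y ∧ ¬y) ∨ ¬z) ⊃ ¬(w ⊃ (w ∧ ¬z)))) = max(1, 1) = 1
(((((y ∧ y) ∨ (z ∨ z)) ∨ (z ⊃ y)) ∨ (¬((y ∧ ¬y) ∨ ¬z) ⊃ ¬(w ⊃ (w ∧ ¬z)))) ∧ z) = min(1, 0.12) = 0.12

0.12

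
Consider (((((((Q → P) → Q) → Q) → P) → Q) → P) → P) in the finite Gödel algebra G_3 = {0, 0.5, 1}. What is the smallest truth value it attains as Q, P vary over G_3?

The minimum is attained at Q = 0, P = 0.5:
  (Q → P): 0 ≤ 0.5, so result = 1
  ((Q → P) → Q): 1 > 0, so result = 0
  (((Q → P) → Q) → Q): 0 ≤ 0, so result = 1
  ((((Q → P) → Q) → Q) → P): 1 > 0.5, so result = 0.5
  (((((Q → P) → Q) → Q) → P) → Q): 0.5 > 0, so result = 0
  ((((((Q → P) → Q) → Q) → P) → Q) → P): 0 ≤ 0.5, so result = 1
  (((((((Q → P) → Q) → Q) → P) → Q) → P) → P): 1 > 0.5, so result = 0.5
Checking all 9 assignments confirms none give a value below 0.50.

0.50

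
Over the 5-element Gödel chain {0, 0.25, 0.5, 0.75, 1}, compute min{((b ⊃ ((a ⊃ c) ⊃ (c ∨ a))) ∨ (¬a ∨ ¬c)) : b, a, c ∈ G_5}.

0.25

The minimum is attained at b = 0.5, a = 0.25, c = 0.25:
  (a ⊃ c): 0.25 ≤ 0.25, so result = 1
  (c ∨ a) = max(0.25, 0.25) = 0.25
  ((a ⊃ c) ⊃ (c ∨ a)): 1 > 0.25, so result = 0.25
  (b ⊃ ((a ⊃ c) ⊃ (c ∨ a))): 0.5 > 0.25, so result = 0.25
  ¬a: Gödel ¬ of 0.25 = 0 (operand ≠ 0)
  ¬c: Gödel ¬ of 0.25 = 0 (operand ≠ 0)
  (¬a ∨ ¬c) = max(0, 0) = 0
  ((b ⊃ ((a ⊃ c) ⊃ (c ∨ a))) ∨ (¬a ∨ ¬c)) = max(0.25, 0) = 0.25
Checking all 125 assignments confirms none give a value below 0.25.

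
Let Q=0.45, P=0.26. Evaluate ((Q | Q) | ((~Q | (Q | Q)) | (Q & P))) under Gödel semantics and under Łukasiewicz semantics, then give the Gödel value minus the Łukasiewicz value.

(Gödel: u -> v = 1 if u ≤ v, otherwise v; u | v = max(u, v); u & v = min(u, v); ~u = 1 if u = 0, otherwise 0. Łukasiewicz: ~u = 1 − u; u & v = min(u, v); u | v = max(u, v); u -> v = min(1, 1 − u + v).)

Gödel evaluation:
  (Q | Q) = max(0.45, 0.45) = 0.45
  ~Q: Gödel ¬ of 0.45 = 0 (operand ≠ 0)
  (Q | Q) = max(0.45, 0.45) = 0.45
  (~Q | (Q | Q)) = max(0, 0.45) = 0.45
  (Q & P) = min(0.45, 0.26) = 0.26
  ((~Q | (Q | Q)) | (Q & P)) = max(0.45, 0.26) = 0.45
  ((Q | Q) | ((~Q | (Q | Q)) | (Q & P))) = max(0.45, 0.45) = 0.45
  Gödel value = 0.45
Łukasiewicz evaluation:
  (Q | Q) = max(0.45, 0.45) = 0.45
  ~Q: Łukasiewicz ¬ gives 1 − 0.45 = 0.55
  (Q | Q) = max(0.45, 0.45) = 0.45
  (~Q | (Q | Q)) = max(0.55, 0.45) = 0.55
  (Q & P) = min(0.45, 0.26) = 0.26
  ((~Q | (Q | Q)) | (Q & P)) = max(0.55, 0.26) = 0.55
  ((Q | Q) | ((~Q | (Q | Q)) | (Q & P))) = max(0.45, 0.55) = 0.55
  Łukasiewicz value = 0.55
Difference: 0.45 − 0.55 = -0.10

-0.10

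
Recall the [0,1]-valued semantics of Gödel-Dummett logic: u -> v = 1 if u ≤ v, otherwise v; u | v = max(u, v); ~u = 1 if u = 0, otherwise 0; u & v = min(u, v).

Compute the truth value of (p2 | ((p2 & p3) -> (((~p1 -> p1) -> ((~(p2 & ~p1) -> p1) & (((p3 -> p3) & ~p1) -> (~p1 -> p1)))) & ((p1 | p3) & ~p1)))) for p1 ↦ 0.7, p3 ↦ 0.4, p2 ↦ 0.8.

0.80

(p2 & p3) = min(0.8, 0.4) = 0.4
~p1: Gödel ¬ of 0.7 = 0 (operand ≠ 0)
(~p1 -> p1): 0 ≤ 0.7, so result = 1
~p1: Gödel ¬ of 0.7 = 0 (operand ≠ 0)
(p2 & ~p1) = min(0.8, 0) = 0
~(p2 & ~p1): Gödel ¬ of 0 = 1 (operand is 0)
(~(p2 & ~p1) -> p1): 1 > 0.7, so result = 0.7
(p3 -> p3): 0.4 ≤ 0.4, so result = 1
~p1: Gödel ¬ of 0.7 = 0 (operand ≠ 0)
((p3 -> p3) & ~p1) = min(1, 0) = 0
~p1: Gödel ¬ of 0.7 = 0 (operand ≠ 0)
(~p1 -> p1): 0 ≤ 0.7, so result = 1
(((p3 -> p3) & ~p1) -> (~p1 -> p1)): 0 ≤ 1, so result = 1
((~(p2 & ~p1) -> p1) & (((p3 -> p3) & ~p1) -> (~p1 -> p1))) = min(0.7, 1) = 0.7
((~p1 -> p1) -> ((~(p2 & ~p1) -> p1) & (((p3 -> p3) & ~p1) -> (~p1 -> p1)))): 1 > 0.7, so result = 0.7
(p1 | p3) = max(0.7, 0.4) = 0.7
~p1: Gödel ¬ of 0.7 = 0 (operand ≠ 0)
((p1 | p3) & ~p1) = min(0.7, 0) = 0
(((~p1 -> p1) -> ((~(p2 & ~p1) -> p1) & (((p3 -> p3) & ~p1) -> (~p1 -> p1)))) & ((p1 | p3) & ~p1)) = min(0.7, 0) = 0
((p2 & p3) -> (((~p1 -> p1) -> ((~(p2 & ~p1) -> p1) & (((p3 -> p3) & ~p1) -> (~p1 -> p1)))) & ((p1 | p3) & ~p1))): 0.4 > 0, so result = 0
(p2 | ((p2 & p3) -> (((~p1 -> p1) -> ((~(p2 & ~p1) -> p1) & (((p3 -> p3) & ~p1) -> (~p1 -> p1)))) & ((p1 | p3) & ~p1)))) = max(0.8, 0) = 0.8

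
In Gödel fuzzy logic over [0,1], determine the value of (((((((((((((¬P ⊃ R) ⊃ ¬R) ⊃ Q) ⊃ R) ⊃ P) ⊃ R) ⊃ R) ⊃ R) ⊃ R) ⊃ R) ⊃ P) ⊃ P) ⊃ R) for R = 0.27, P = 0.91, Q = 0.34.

¬P: Gödel ¬ of 0.91 = 0 (operand ≠ 0)
(¬P ⊃ R): 0 ≤ 0.27, so result = 1
¬R: Gödel ¬ of 0.27 = 0 (operand ≠ 0)
((¬P ⊃ R) ⊃ ¬R): 1 > 0, so result = 0
(((¬P ⊃ R) ⊃ ¬R) ⊃ Q): 0 ≤ 0.34, so result = 1
((((¬P ⊃ R) ⊃ ¬R) ⊃ Q) ⊃ R): 1 > 0.27, so result = 0.27
(((((¬P ⊃ R) ⊃ ¬R) ⊃ Q) ⊃ R) ⊃ P): 0.27 ≤ 0.91, so result = 1
((((((¬P ⊃ R) ⊃ ¬R) ⊃ Q) ⊃ R) ⊃ P) ⊃ R): 1 > 0.27, so result = 0.27
(((((((¬P ⊃ R) ⊃ ¬R) ⊃ Q) ⊃ R) ⊃ P) ⊃ R) ⊃ R): 0.27 ≤ 0.27, so result = 1
((((((((¬P ⊃ R) ⊃ ¬R) ⊃ Q) ⊃ R) ⊃ P) ⊃ R) ⊃ R) ⊃ R): 1 > 0.27, so result = 0.27
(((((((((¬P ⊃ R) ⊃ ¬R) ⊃ Q) ⊃ R) ⊃ P) ⊃ R) ⊃ R) ⊃ R) ⊃ R): 0.27 ≤ 0.27, so result = 1
((((((((((¬P ⊃ R) ⊃ ¬R) ⊃ Q) ⊃ R) ⊃ P) ⊃ R) ⊃ R) ⊃ R) ⊃ R) ⊃ R): 1 > 0.27, so result = 0.27
(((((((((((¬P ⊃ R) ⊃ ¬R) ⊃ Q) ⊃ R) ⊃ P) ⊃ R) ⊃ R) ⊃ R) ⊃ R) ⊃ R) ⊃ P): 0.27 ≤ 0.91, so result = 1
((((((((((((¬P ⊃ R) ⊃ ¬R) ⊃ Q) ⊃ R) ⊃ P) ⊃ R) ⊃ R) ⊃ R) ⊃ R) ⊃ R) ⊃ P) ⊃ P): 1 > 0.91, so result = 0.91
(((((((((((((¬P ⊃ R) ⊃ ¬R) ⊃ Q) ⊃ R) ⊃ P) ⊃ R) ⊃ R) ⊃ R) ⊃ R) ⊃ R) ⊃ P) ⊃ P) ⊃ R): 0.91 > 0.27, so result = 0.27

0.27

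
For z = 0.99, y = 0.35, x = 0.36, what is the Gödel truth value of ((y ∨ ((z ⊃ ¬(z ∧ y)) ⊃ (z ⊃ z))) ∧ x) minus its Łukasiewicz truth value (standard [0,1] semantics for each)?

Gödel evaluation:
  (z ∧ y) = min(0.99, 0.35) = 0.35
  ¬(z ∧ y): Gödel ¬ of 0.35 = 0 (operand ≠ 0)
  (z ⊃ ¬(z ∧ y)): 0.99 > 0, so result = 0
  (z ⊃ z): 0.99 ≤ 0.99, so result = 1
  ((z ⊃ ¬(z ∧ y)) ⊃ (z ⊃ z)): 0 ≤ 1, so result = 1
  (y ∨ ((z ⊃ ¬(z ∧ y)) ⊃ (z ⊃ z))) = max(0.35, 1) = 1
  ((y ∨ ((z ⊃ ¬(z ∧ y)) ⊃ (z ⊃ z))) ∧ x) = min(1, 0.36) = 0.36
  Gödel value = 0.36
Łukasiewicz evaluation:
  (z ∧ y) = min(0.99, 0.35) = 0.35
  ¬(z ∧ y): Łukasiewicz ¬ gives 1 − 0.35 = 0.65
  (z ⊃ ¬(z ∧ y)): min(1, 1 − 0.99 + 0.65) = 0.66
  (z ⊃ z): min(1, 1 − 0.99 + 0.99) = 1
  ((z ⊃ ¬(z ∧ y)) ⊃ (z ⊃ z)): min(1, 1 − 0.66 + 1) = 1
  (y ∨ ((z ⊃ ¬(z ∧ y)) ⊃ (z ⊃ z))) = max(0.35, 1) = 1
  ((y ∨ ((z ⊃ ¬(z ∧ y)) ⊃ (z ⊃ z))) ∧ x) = min(1, 0.36) = 0.36
  Łukasiewicz value = 0.36
Difference: 0.36 − 0.36 = 0.00

0.00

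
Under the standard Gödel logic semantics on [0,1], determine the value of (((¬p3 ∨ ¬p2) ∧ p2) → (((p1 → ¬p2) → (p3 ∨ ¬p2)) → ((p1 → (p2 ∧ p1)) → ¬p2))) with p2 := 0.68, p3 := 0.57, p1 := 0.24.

¬p3: Gödel ¬ of 0.57 = 0 (operand ≠ 0)
¬p2: Gödel ¬ of 0.68 = 0 (operand ≠ 0)
(¬p3 ∨ ¬p2) = max(0, 0) = 0
((¬p3 ∨ ¬p2) ∧ p2) = min(0, 0.68) = 0
¬p2: Gödel ¬ of 0.68 = 0 (operand ≠ 0)
(p1 → ¬p2): 0.24 > 0, so result = 0
¬p2: Gödel ¬ of 0.68 = 0 (operand ≠ 0)
(p3 ∨ ¬p2) = max(0.57, 0) = 0.57
((p1 → ¬p2) → (p3 ∨ ¬p2)): 0 ≤ 0.57, so result = 1
(p2 ∧ p1) = min(0.68, 0.24) = 0.24
(p1 → (p2 ∧ p1)): 0.24 ≤ 0.24, so result = 1
¬p2: Gödel ¬ of 0.68 = 0 (operand ≠ 0)
((p1 → (p2 ∧ p1)) → ¬p2): 1 > 0, so result = 0
(((p1 → ¬p2) → (p3 ∨ ¬p2)) → ((p1 → (p2 ∧ p1)) → ¬p2)): 1 > 0, so result = 0
(((¬p3 ∨ ¬p2) ∧ p2) → (((p1 → ¬p2) → (p3 ∨ ¬p2)) → ((p1 → (p2 ∧ p1)) → ¬p2))): 0 ≤ 0, so result = 1

1.00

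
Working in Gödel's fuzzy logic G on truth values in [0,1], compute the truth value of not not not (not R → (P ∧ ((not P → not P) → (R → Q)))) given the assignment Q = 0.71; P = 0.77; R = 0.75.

not R: Gödel ¬ of 0.75 = 0 (operand ≠ 0)
not P: Gödel ¬ of 0.77 = 0 (operand ≠ 0)
not P: Gödel ¬ of 0.77 = 0 (operand ≠ 0)
(not P → not P): 0 ≤ 0, so result = 1
(R → Q): 0.75 > 0.71, so result = 0.71
((not P → not P) → (R → Q)): 1 > 0.71, so result = 0.71
(P ∧ ((not P → not P) → (R → Q))) = min(0.77, 0.71) = 0.71
(not R → (P ∧ ((not P → not P) → (R → Q)))): 0 ≤ 0.71, so result = 1
not (not R → (P ∧ ((not P → not P) → (R → Q)))): Gödel ¬ of 1 = 0 (operand ≠ 0)
not not (not R → (P ∧ ((not P → not P) → (R → Q)))): Gödel ¬ of 0 = 1 (operand is 0)
not not not (not R → (P ∧ ((not P → not P) → (R → Q)))): Gödel ¬ of 1 = 0 (operand ≠ 0)

0.00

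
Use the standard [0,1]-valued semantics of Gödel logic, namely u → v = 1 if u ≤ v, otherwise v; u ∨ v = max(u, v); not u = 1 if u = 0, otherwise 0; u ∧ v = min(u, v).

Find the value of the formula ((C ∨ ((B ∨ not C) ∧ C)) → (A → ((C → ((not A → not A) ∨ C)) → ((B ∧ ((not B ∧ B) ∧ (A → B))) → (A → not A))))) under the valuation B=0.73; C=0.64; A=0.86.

1.00

not C: Gödel ¬ of 0.64 = 0 (operand ≠ 0)
(B ∨ not C) = max(0.73, 0) = 0.73
((B ∨ not C) ∧ C) = min(0.73, 0.64) = 0.64
(C ∨ ((B ∨ not C) ∧ C)) = max(0.64, 0.64) = 0.64
not A: Gödel ¬ of 0.86 = 0 (operand ≠ 0)
not A: Gödel ¬ of 0.86 = 0 (operand ≠ 0)
(not A → not A): 0 ≤ 0, so result = 1
((not A → not A) ∨ C) = max(1, 0.64) = 1
(C → ((not A → not A) ∨ C)): 0.64 ≤ 1, so result = 1
not B: Gödel ¬ of 0.73 = 0 (operand ≠ 0)
(not B ∧ B) = min(0, 0.73) = 0
(A → B): 0.86 > 0.73, so result = 0.73
((not B ∧ B) ∧ (A → B)) = min(0, 0.73) = 0
(B ∧ ((not B ∧ B) ∧ (A → B))) = min(0.73, 0) = 0
not A: Gödel ¬ of 0.86 = 0 (operand ≠ 0)
(A → not A): 0.86 > 0, so result = 0
((B ∧ ((not B ∧ B) ∧ (A → B))) → (A → not A)): 0 ≤ 0, so result = 1
((C → ((not A → not A) ∨ C)) → ((B ∧ ((not B ∧ B) ∧ (A → B))) → (A → not A))): 1 ≤ 1, so result = 1
(A → ((C → ((not A → not A) ∨ C)) → ((B ∧ ((not B ∧ B) ∧ (A → B))) → (A → not A)))): 0.86 ≤ 1, so result = 1
((C ∨ ((B ∨ not C) ∧ C)) → (A → ((C → ((not A → not A) ∨ C)) → ((B ∧ ((not B ∧ B) ∧ (A → B))) → (A → not A))))): 0.64 ≤ 1, so result = 1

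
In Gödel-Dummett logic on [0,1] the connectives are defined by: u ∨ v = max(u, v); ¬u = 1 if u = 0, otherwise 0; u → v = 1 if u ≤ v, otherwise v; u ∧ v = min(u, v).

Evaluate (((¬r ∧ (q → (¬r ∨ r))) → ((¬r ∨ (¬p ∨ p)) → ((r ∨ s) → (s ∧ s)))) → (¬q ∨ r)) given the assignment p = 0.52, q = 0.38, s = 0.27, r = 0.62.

¬r: Gödel ¬ of 0.62 = 0 (operand ≠ 0)
¬r: Gödel ¬ of 0.62 = 0 (operand ≠ 0)
(¬r ∨ r) = max(0, 0.62) = 0.62
(q → (¬r ∨ r)): 0.38 ≤ 0.62, so result = 1
(¬r ∧ (q → (¬r ∨ r))) = min(0, 1) = 0
¬r: Gödel ¬ of 0.62 = 0 (operand ≠ 0)
¬p: Gödel ¬ of 0.52 = 0 (operand ≠ 0)
(¬p ∨ p) = max(0, 0.52) = 0.52
(¬r ∨ (¬p ∨ p)) = max(0, 0.52) = 0.52
(r ∨ s) = max(0.62, 0.27) = 0.62
(s ∧ s) = min(0.27, 0.27) = 0.27
((r ∨ s) → (s ∧ s)): 0.62 > 0.27, so result = 0.27
((¬r ∨ (¬p ∨ p)) → ((r ∨ s) → (s ∧ s))): 0.52 > 0.27, so result = 0.27
((¬r ∧ (q → (¬r ∨ r))) → ((¬r ∨ (¬p ∨ p)) → ((r ∨ s) → (s ∧ s)))): 0 ≤ 0.27, so result = 1
¬q: Gödel ¬ of 0.38 = 0 (operand ≠ 0)
(¬q ∨ r) = max(0, 0.62) = 0.62
(((¬r ∧ (q → (¬r ∨ r))) → ((¬r ∨ (¬p ∨ p)) → ((r ∨ s) → (s ∧ s)))) → (¬q ∨ r)): 1 > 0.62, so result = 0.62

0.62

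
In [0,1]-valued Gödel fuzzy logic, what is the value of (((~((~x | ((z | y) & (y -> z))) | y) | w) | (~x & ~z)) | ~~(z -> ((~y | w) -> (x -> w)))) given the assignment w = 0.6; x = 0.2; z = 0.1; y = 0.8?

1.00

~x: Gödel ¬ of 0.2 = 0 (operand ≠ 0)
(z | y) = max(0.1, 0.8) = 0.8
(y -> z): 0.8 > 0.1, so result = 0.1
((z | y) & (y -> z)) = min(0.8, 0.1) = 0.1
(~x | ((z | y) & (y -> z))) = max(0, 0.1) = 0.1
((~x | ((z | y) & (y -> z))) | y) = max(0.1, 0.8) = 0.8
~((~x | ((z | y) & (y -> z))) | y): Gödel ¬ of 0.8 = 0 (operand ≠ 0)
(~((~x | ((z | y) & (y -> z))) | y) | w) = max(0, 0.6) = 0.6
~x: Gödel ¬ of 0.2 = 0 (operand ≠ 0)
~z: Gödel ¬ of 0.1 = 0 (operand ≠ 0)
(~x & ~z) = min(0, 0) = 0
((~((~x | ((z | y) & (y -> z))) | y) | w) | (~x & ~z)) = max(0.6, 0) = 0.6
~y: Gödel ¬ of 0.8 = 0 (operand ≠ 0)
(~y | w) = max(0, 0.6) = 0.6
(x -> w): 0.2 ≤ 0.6, so result = 1
((~y | w) -> (x -> w)): 0.6 ≤ 1, so result = 1
(z -> ((~y | w) -> (x -> w))): 0.1 ≤ 1, so result = 1
~(z -> ((~y | w) -> (x -> w))): Gödel ¬ of 1 = 0 (operand ≠ 0)
~~(z -> ((~y | w) -> (x -> w))): Gödel ¬ of 0 = 1 (operand is 0)
(((~((~x | ((z | y) & (y -> z))) | y) | w) | (~x & ~z)) | ~~(z -> ((~y | w) -> (x -> w)))) = max(0.6, 1) = 1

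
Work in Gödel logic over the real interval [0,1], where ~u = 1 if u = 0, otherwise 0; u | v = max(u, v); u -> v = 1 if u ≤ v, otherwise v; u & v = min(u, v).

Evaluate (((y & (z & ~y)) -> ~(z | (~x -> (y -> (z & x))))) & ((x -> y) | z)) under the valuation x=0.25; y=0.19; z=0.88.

0.88

~y: Gödel ¬ of 0.19 = 0 (operand ≠ 0)
(z & ~y) = min(0.88, 0) = 0
(y & (z & ~y)) = min(0.19, 0) = 0
~x: Gödel ¬ of 0.25 = 0 (operand ≠ 0)
(z & x) = min(0.88, 0.25) = 0.25
(y -> (z & x)): 0.19 ≤ 0.25, so result = 1
(~x -> (y -> (z & x))): 0 ≤ 1, so result = 1
(z | (~x -> (y -> (z & x)))) = max(0.88, 1) = 1
~(z | (~x -> (y -> (z & x)))): Gödel ¬ of 1 = 0 (operand ≠ 0)
((y & (z & ~y)) -> ~(z | (~x -> (y -> (z & x))))): 0 ≤ 0, so result = 1
(x -> y): 0.25 > 0.19, so result = 0.19
((x -> y) | z) = max(0.19, 0.88) = 0.88
(((y & (z & ~y)) -> ~(z | (~x -> (y -> (z & x))))) & ((x -> y) | z)) = min(1, 0.88) = 0.88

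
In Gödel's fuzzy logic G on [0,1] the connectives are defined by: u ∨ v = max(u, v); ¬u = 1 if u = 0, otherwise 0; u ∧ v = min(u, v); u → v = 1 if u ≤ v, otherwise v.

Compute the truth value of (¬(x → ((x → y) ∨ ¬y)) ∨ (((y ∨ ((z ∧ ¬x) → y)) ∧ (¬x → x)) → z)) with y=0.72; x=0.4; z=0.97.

(x → y): 0.4 ≤ 0.72, so result = 1
¬y: Gödel ¬ of 0.72 = 0 (operand ≠ 0)
((x → y) ∨ ¬y) = max(1, 0) = 1
(x → ((x → y) ∨ ¬y)): 0.4 ≤ 1, so result = 1
¬(x → ((x → y) ∨ ¬y)): Gödel ¬ of 1 = 0 (operand ≠ 0)
¬x: Gödel ¬ of 0.4 = 0 (operand ≠ 0)
(z ∧ ¬x) = min(0.97, 0) = 0
((z ∧ ¬x) → y): 0 ≤ 0.72, so result = 1
(y ∨ ((z ∧ ¬x) → y)) = max(0.72, 1) = 1
¬x: Gödel ¬ of 0.4 = 0 (operand ≠ 0)
(¬x → x): 0 ≤ 0.4, so result = 1
((y ∨ ((z ∧ ¬x) → y)) ∧ (¬x → x)) = min(1, 1) = 1
(((y ∨ ((z ∧ ¬x) → y)) ∧ (¬x → x)) → z): 1 > 0.97, so result = 0.97
(¬(x → ((x → y) ∨ ¬y)) ∨ (((y ∨ ((z ∧ ¬x) → y)) ∧ (¬x → x)) → z)) = max(0, 0.97) = 0.97

0.97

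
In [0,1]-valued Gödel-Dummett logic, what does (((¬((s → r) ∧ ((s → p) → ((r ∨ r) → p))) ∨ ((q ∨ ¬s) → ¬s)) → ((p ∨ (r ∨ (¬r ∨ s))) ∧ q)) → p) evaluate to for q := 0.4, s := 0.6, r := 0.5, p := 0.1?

0.10

(s → r): 0.6 > 0.5, so result = 0.5
(s → p): 0.6 > 0.1, so result = 0.1
(r ∨ r) = max(0.5, 0.5) = 0.5
((r ∨ r) → p): 0.5 > 0.1, so result = 0.1
((s → p) → ((r ∨ r) → p)): 0.1 ≤ 0.1, so result = 1
((s → r) ∧ ((s → p) → ((r ∨ r) → p))) = min(0.5, 1) = 0.5
¬((s → r) ∧ ((s → p) → ((r ∨ r) → p))): Gödel ¬ of 0.5 = 0 (operand ≠ 0)
¬s: Gödel ¬ of 0.6 = 0 (operand ≠ 0)
(q ∨ ¬s) = max(0.4, 0) = 0.4
¬s: Gödel ¬ of 0.6 = 0 (operand ≠ 0)
((q ∨ ¬s) → ¬s): 0.4 > 0, so result = 0
(¬((s → r) ∧ ((s → p) → ((r ∨ r) → p))) ∨ ((q ∨ ¬s) → ¬s)) = max(0, 0) = 0
¬r: Gödel ¬ of 0.5 = 0 (operand ≠ 0)
(¬r ∨ s) = max(0, 0.6) = 0.6
(r ∨ (¬r ∨ s)) = max(0.5, 0.6) = 0.6
(p ∨ (r ∨ (¬r ∨ s))) = max(0.1, 0.6) = 0.6
((p ∨ (r ∨ (¬r ∨ s))) ∧ q) = min(0.6, 0.4) = 0.4
((¬((s → r) ∧ ((s → p) → ((r ∨ r) → p))) ∨ ((q ∨ ¬s) → ¬s)) → ((p ∨ (r ∨ (¬r ∨ s))) ∧ q)): 0 ≤ 0.4, so result = 1
(((¬((s → r) ∧ ((s → p) → ((r ∨ r) → p))) ∨ ((q ∨ ¬s) → ¬s)) → ((p ∨ (r ∨ (¬r ∨ s))) ∧ q)) → p): 1 > 0.1, so result = 0.1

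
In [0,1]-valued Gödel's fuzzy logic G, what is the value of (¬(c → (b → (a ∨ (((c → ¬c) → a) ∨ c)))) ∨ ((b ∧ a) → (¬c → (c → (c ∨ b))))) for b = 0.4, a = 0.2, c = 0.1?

1.00

¬c: Gödel ¬ of 0.1 = 0 (operand ≠ 0)
(c → ¬c): 0.1 > 0, so result = 0
((c → ¬c) → a): 0 ≤ 0.2, so result = 1
(((c → ¬c) → a) ∨ c) = max(1, 0.1) = 1
(a ∨ (((c → ¬c) → a) ∨ c)) = max(0.2, 1) = 1
(b → (a ∨ (((c → ¬c) → a) ∨ c))): 0.4 ≤ 1, so result = 1
(c → (b → (a ∨ (((c → ¬c) → a) ∨ c)))): 0.1 ≤ 1, so result = 1
¬(c → (b → (a ∨ (((c → ¬c) → a) ∨ c)))): Gödel ¬ of 1 = 0 (operand ≠ 0)
(b ∧ a) = min(0.4, 0.2) = 0.2
¬c: Gödel ¬ of 0.1 = 0 (operand ≠ 0)
(c ∨ b) = max(0.1, 0.4) = 0.4
(c → (c ∨ b)): 0.1 ≤ 0.4, so result = 1
(¬c → (c → (c ∨ b))): 0 ≤ 1, so result = 1
((b ∧ a) → (¬c → (c → (c ∨ b)))): 0.2 ≤ 1, so result = 1
(¬(c → (b → (a ∨ (((c → ¬c) → a) ∨ c)))) ∨ ((b ∧ a) → (¬c → (c → (c ∨ b))))) = max(0, 1) = 1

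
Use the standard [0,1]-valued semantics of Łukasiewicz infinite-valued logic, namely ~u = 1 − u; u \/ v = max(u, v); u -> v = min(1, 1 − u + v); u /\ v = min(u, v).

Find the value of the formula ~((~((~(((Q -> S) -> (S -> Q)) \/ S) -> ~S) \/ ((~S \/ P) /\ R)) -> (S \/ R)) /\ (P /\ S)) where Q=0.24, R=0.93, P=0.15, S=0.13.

(Q -> S): min(1, 1 − 0.24 + 0.13) = 0.89
(S -> Q): min(1, 1 − 0.13 + 0.24) = 1
((Q -> S) -> (S -> Q)): min(1, 1 − 0.89 + 1) = 1
(((Q -> S) -> (S -> Q)) \/ S) = max(1, 0.13) = 1
~(((Q -> S) -> (S -> Q)) \/ S): Łukasiewicz ¬ gives 1 − 1 = 0
~S: Łukasiewicz ¬ gives 1 − 0.13 = 0.87
(~(((Q -> S) -> (S -> Q)) \/ S) -> ~S): min(1, 1 − 0 + 0.87) = 1
~S: Łukasiewicz ¬ gives 1 − 0.13 = 0.87
(~S \/ P) = max(0.87, 0.15) = 0.87
((~S \/ P) /\ R) = min(0.87, 0.93) = 0.87
((~(((Q -> S) -> (S -> Q)) \/ S) -> ~S) \/ ((~S \/ P) /\ R)) = max(1, 0.87) = 1
~((~(((Q -> S) -> (S -> Q)) \/ S) -> ~S) \/ ((~S \/ P) /\ R)): Łukasiewicz ¬ gives 1 − 1 = 0
(S \/ R) = max(0.13, 0.93) = 0.93
(~((~(((Q -> S) -> (S -> Q)) \/ S) -> ~S) \/ ((~S \/ P) /\ R)) -> (S \/ R)): min(1, 1 − 0 + 0.93) = 1
(P /\ S) = min(0.15, 0.13) = 0.13
((~((~(((Q -> S) -> (S -> Q)) \/ S) -> ~S) \/ ((~S \/ P) /\ R)) -> (S \/ R)) /\ (P /\ S)) = min(1, 0.13) = 0.13
~((~((~(((Q -> S) -> (S -> Q)) \/ S) -> ~S) \/ ((~S \/ P) /\ R)) -> (S \/ R)) /\ (P /\ S)): Łukasiewicz ¬ gives 1 − 0.13 = 0.87

0.87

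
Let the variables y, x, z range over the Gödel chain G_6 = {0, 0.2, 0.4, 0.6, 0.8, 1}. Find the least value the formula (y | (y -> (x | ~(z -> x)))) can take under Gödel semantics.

The minimum is attained at y = 0.2, x = 0, z = 0:
  (z -> x): 0 ≤ 0, so result = 1
  ~(z -> x): Gödel ¬ of 1 = 0 (operand ≠ 0)
  (x | ~(z -> x)) = max(0, 0) = 0
  (y -> (x | ~(z -> x))): 0.2 > 0, so result = 0
  (y | (y -> (x | ~(z -> x)))) = max(0.2, 0) = 0.2
Checking all 216 assignments confirms none give a value below 0.20.

0.20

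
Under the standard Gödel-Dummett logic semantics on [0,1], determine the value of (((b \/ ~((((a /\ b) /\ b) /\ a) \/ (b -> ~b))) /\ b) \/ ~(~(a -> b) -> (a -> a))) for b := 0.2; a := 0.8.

0.20

(a /\ b) = min(0.8, 0.2) = 0.2
((a /\ b) /\ b) = min(0.2, 0.2) = 0.2
(((a /\ b) /\ b) /\ a) = min(0.2, 0.8) = 0.2
~b: Gödel ¬ of 0.2 = 0 (operand ≠ 0)
(b -> ~b): 0.2 > 0, so result = 0
((((a /\ b) /\ b) /\ a) \/ (b -> ~b)) = max(0.2, 0) = 0.2
~((((a /\ b) /\ b) /\ a) \/ (b -> ~b)): Gödel ¬ of 0.2 = 0 (operand ≠ 0)
(b \/ ~((((a /\ b) /\ b) /\ a) \/ (b -> ~b))) = max(0.2, 0) = 0.2
((b \/ ~((((a /\ b) /\ b) /\ a) \/ (b -> ~b))) /\ b) = min(0.2, 0.2) = 0.2
(a -> b): 0.8 > 0.2, so result = 0.2
~(a -> b): Gödel ¬ of 0.2 = 0 (operand ≠ 0)
(a -> a): 0.8 ≤ 0.8, so result = 1
(~(a -> b) -> (a -> a)): 0 ≤ 1, so result = 1
~(~(a -> b) -> (a -> a)): Gödel ¬ of 1 = 0 (operand ≠ 0)
(((b \/ ~((((a /\ b) /\ b) /\ a) \/ (b -> ~b))) /\ b) \/ ~(~(a -> b) -> (a -> a))) = max(0.2, 0) = 0.2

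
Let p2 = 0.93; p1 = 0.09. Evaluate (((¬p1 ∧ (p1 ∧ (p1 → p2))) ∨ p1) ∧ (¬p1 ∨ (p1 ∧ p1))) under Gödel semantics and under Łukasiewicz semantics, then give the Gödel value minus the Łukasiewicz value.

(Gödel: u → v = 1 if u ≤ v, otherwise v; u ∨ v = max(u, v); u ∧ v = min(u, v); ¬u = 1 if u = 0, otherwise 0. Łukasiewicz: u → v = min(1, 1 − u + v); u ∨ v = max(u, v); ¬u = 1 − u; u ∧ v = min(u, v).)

0.00

Gödel evaluation:
  ¬p1: Gödel ¬ of 0.09 = 0 (operand ≠ 0)
  (p1 → p2): 0.09 ≤ 0.93, so result = 1
  (p1 ∧ (p1 → p2)) = min(0.09, 1) = 0.09
  (¬p1 ∧ (p1 ∧ (p1 → p2))) = min(0, 0.09) = 0
  ((¬p1 ∧ (p1 ∧ (p1 → p2))) ∨ p1) = max(0, 0.09) = 0.09
  ¬p1: Gödel ¬ of 0.09 = 0 (operand ≠ 0)
  (p1 ∧ p1) = min(0.09, 0.09) = 0.09
  (¬p1 ∨ (p1 ∧ p1)) = max(0, 0.09) = 0.09
  (((¬p1 ∧ (p1 ∧ (p1 → p2))) ∨ p1) ∧ (¬p1 ∨ (p1 ∧ p1))) = min(0.09, 0.09) = 0.09
  Gödel value = 0.09
Łukasiewicz evaluation:
  ¬p1: Łukasiewicz ¬ gives 1 − 0.09 = 0.91
  (p1 → p2): min(1, 1 − 0.09 + 0.93) = 1
  (p1 ∧ (p1 → p2)) = min(0.09, 1) = 0.09
  (¬p1 ∧ (p1 ∧ (p1 → p2))) = min(0.91, 0.09) = 0.09
  ((¬p1 ∧ (p1 ∧ (p1 → p2))) ∨ p1) = max(0.09, 0.09) = 0.09
  ¬p1: Łukasiewicz ¬ gives 1 − 0.09 = 0.91
  (p1 ∧ p1) = min(0.09, 0.09) = 0.09
  (¬p1 ∨ (p1 ∧ p1)) = max(0.91, 0.09) = 0.91
  (((¬p1 ∧ (p1 ∧ (p1 → p2))) ∨ p1) ∧ (¬p1 ∨ (p1 ∧ p1))) = min(0.09, 0.91) = 0.09
  Łukasiewicz value = 0.09
Difference: 0.09 − 0.09 = 0.00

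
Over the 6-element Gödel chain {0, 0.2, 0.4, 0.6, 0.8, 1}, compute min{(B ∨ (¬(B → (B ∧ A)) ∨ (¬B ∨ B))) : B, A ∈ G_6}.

The minimum is attained at B = 0.2, A = 0.2:
  (B ∧ A) = min(0.2, 0.2) = 0.2
  (B → (B ∧ A)): 0.2 ≤ 0.2, so result = 1
  ¬(B → (B ∧ A)): Gödel ¬ of 1 = 0 (operand ≠ 0)
  ¬B: Gödel ¬ of 0.2 = 0 (operand ≠ 0)
  (¬B ∨ B) = max(0, 0.2) = 0.2
  (¬(B → (B ∧ A)) ∨ (¬B ∨ B)) = max(0, 0.2) = 0.2
  (B ∨ (¬(B → (B ∧ A)) ∨ (¬B ∨ B))) = max(0.2, 0.2) = 0.2
Checking all 36 assignments confirms none give a value below 0.20.

0.20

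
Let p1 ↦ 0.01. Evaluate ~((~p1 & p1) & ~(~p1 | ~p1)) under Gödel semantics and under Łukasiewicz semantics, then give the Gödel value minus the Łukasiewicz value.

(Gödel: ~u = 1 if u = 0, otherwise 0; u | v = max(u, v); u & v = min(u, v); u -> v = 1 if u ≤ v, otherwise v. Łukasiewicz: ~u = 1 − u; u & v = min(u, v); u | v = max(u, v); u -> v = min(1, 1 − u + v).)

0.01

Gödel evaluation:
  ~p1: Gödel ¬ of 0.01 = 0 (operand ≠ 0)
  (~p1 & p1) = min(0, 0.01) = 0
  ~p1: Gödel ¬ of 0.01 = 0 (operand ≠ 0)
  ~p1: Gödel ¬ of 0.01 = 0 (operand ≠ 0)
  (~p1 | ~p1) = max(0, 0) = 0
  ~(~p1 | ~p1): Gödel ¬ of 0 = 1 (operand is 0)
  ((~p1 & p1) & ~(~p1 | ~p1)) = min(0, 1) = 0
  ~((~p1 & p1) & ~(~p1 | ~p1)): Gödel ¬ of 0 = 1 (operand is 0)
  Gödel value = 1
Łukasiewicz evaluation:
  ~p1: Łukasiewicz ¬ gives 1 − 0.01 = 0.99
  (~p1 & p1) = min(0.99, 0.01) = 0.01
  ~p1: Łukasiewicz ¬ gives 1 − 0.01 = 0.99
  ~p1: Łukasiewicz ¬ gives 1 − 0.01 = 0.99
  (~p1 | ~p1) = max(0.99, 0.99) = 0.99
  ~(~p1 | ~p1): Łukasiewicz ¬ gives 1 − 0.99 = 0.01
  ((~p1 & p1) & ~(~p1 | ~p1)) = min(0.01, 0.01) = 0.01
  ~((~p1 & p1) & ~(~p1 | ~p1)): Łukasiewicz ¬ gives 1 − 0.01 = 0.99
  Łukasiewicz value = 0.99
Difference: 1 − 0.99 = 0.01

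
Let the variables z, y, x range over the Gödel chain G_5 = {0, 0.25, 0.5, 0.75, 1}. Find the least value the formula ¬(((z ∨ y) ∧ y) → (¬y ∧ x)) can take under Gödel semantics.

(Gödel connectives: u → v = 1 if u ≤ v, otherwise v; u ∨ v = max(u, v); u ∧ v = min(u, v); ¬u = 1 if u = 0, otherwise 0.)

0.00

The minimum is attained at z = 0, y = 0, x = 0:
  (z ∨ y) = max(0, 0) = 0
  ((z ∨ y) ∧ y) = min(0, 0) = 0
  ¬y: Gödel ¬ of 0 = 1 (operand is 0)
  (¬y ∧ x) = min(1, 0) = 0
  (((z ∨ y) ∧ y) → (¬y ∧ x)): 0 ≤ 0, so result = 1
  ¬(((z ∨ y) ∧ y) → (¬y ∧ x)): Gödel ¬ of 1 = 0 (operand ≠ 0)
Checking all 125 assignments confirms none give a value below 0.00.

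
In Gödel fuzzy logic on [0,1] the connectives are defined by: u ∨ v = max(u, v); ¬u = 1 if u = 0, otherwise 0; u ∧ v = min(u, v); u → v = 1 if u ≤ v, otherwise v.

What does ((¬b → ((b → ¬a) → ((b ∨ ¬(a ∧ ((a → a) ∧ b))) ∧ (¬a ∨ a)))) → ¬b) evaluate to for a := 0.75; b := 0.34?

0.00

¬b: Gödel ¬ of 0.34 = 0 (operand ≠ 0)
¬a: Gödel ¬ of 0.75 = 0 (operand ≠ 0)
(b → ¬a): 0.34 > 0, so result = 0
(a → a): 0.75 ≤ 0.75, so result = 1
((a → a) ∧ b) = min(1, 0.34) = 0.34
(a ∧ ((a → a) ∧ b)) = min(0.75, 0.34) = 0.34
¬(a ∧ ((a → a) ∧ b)): Gödel ¬ of 0.34 = 0 (operand ≠ 0)
(b ∨ ¬(a ∧ ((a → a) ∧ b))) = max(0.34, 0) = 0.34
¬a: Gödel ¬ of 0.75 = 0 (operand ≠ 0)
(¬a ∨ a) = max(0, 0.75) = 0.75
((b ∨ ¬(a ∧ ((a → a) ∧ b))) ∧ (¬a ∨ a)) = min(0.34, 0.75) = 0.34
((b → ¬a) → ((b ∨ ¬(a ∧ ((a → a) ∧ b))) ∧ (¬a ∨ a))): 0 ≤ 0.34, so result = 1
(¬b → ((b → ¬a) → ((b ∨ ¬(a ∧ ((a → a) ∧ b))) ∧ (¬a ∨ a)))): 0 ≤ 1, so result = 1
¬b: Gödel ¬ of 0.34 = 0 (operand ≠ 0)
((¬b → ((b → ¬a) → ((b ∨ ¬(a ∧ ((a → a) ∧ b))) ∧ (¬a ∨ a)))) → ¬b): 1 > 0, so result = 0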